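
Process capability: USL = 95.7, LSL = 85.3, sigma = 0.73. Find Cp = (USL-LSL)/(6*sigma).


Cp = (USL - LSL) / (6 * sigma)
= (95.7 - 85.3) / (6 * 0.73)
= 10.4000 / 4.3800
= 2.3744

2.3744


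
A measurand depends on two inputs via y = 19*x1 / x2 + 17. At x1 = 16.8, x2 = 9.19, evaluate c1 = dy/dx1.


y = 19*x1 / x2 + 17
dy/dx1 = 19/x2
Evaluate at x2 = 9.19: c1 = 19 / 9.19
c1 = 2.0675

2.0675


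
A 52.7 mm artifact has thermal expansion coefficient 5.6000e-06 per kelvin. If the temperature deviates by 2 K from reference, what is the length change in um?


dL = L * alpha * dT
= 52.7 * 5.6000e-06 * 2
= 5.9020000e-04 mm
dL_um = 5.9020000e-04 * 1000 = 0.5902 um

0.5902


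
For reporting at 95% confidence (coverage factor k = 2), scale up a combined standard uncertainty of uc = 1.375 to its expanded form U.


U = k * uc
U = 2 * 1.375
U = 2.7500

2.7500


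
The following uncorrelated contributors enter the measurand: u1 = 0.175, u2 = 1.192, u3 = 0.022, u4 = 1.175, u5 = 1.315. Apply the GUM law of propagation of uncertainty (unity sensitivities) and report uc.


uc = sqrt(0.175^2 + 1.192^2 + 0.022^2 + 1.175^2 + 1.315^2)
uc = sqrt(4.561823)
uc = 2.1358

2.1358


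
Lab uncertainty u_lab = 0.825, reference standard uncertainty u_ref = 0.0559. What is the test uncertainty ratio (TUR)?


TUR = u_lab / u_ref
= 0.825 / 0.0559
= 14.7585

14.7585


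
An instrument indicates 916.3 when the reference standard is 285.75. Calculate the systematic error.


Systematic error = measured - true
= 916.3 - 285.75
= 630.5500

630.5500


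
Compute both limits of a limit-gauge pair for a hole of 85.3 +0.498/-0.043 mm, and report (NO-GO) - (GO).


GO = nominal - lower_tol (smallest hole = maximum material condition)
GO = 85.3 - 0.043 = 85.257
NO-GO = nominal + upper_tol (largest hole = least material condition)
NO-GO = 85.3 + 0.498 = 85.798
spread = NO-GO - GO = 85.798 - 85.257 = 0.5410

0.5410


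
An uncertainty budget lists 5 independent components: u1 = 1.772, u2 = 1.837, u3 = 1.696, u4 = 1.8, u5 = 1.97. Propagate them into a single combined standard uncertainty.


uc = sqrt(1.772^2 + 1.837^2 + 1.696^2 + 1.8^2 + 1.97^2)
uc = sqrt(16.511869)
uc = 4.0635

4.0635


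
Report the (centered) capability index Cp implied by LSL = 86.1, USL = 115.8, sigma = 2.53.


Cp = (USL - LSL) / (6 * sigma)
= (115.8 - 86.1) / (6 * 2.53)
= 29.7000 / 15.1800
= 1.9565

1.9565


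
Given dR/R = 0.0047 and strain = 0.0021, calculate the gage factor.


GF = (dR/R) / epsilon
= 0.0047 / 0.0021
= 2.2381

2.2381


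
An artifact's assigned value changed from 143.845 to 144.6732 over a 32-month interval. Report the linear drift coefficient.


rate = (v2 - v1) / months
= (144.6732 - 143.845) / 32
= 0.8282 / 32
= 0.0259

0.0259


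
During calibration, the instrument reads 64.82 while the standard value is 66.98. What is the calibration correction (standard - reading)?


Correction = standard - reading
= 66.98 - 64.82
= 2.1600

2.1600


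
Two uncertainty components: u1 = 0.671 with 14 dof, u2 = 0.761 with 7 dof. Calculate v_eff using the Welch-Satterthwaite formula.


uc = sqrt(u1^2 + u2^2) = sqrt(0.671^2 + 0.761^2) = 1.0145748
v_eff = uc^4 / (u1^4/v1 + u2^4/v2)
= 1.0145748^4 / (0.671^4/14 + 0.761^4/7)
= 1.0595862 / 0.062391373
v_eff = 16.9829

16.9829


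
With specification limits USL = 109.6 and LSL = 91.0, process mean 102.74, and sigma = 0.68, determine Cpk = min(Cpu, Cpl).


Cpu = (USL - mean) / (3*sigma) = (109.6 - 102.74) / (3*0.68) = 3.3627
Cpl = (mean - LSL) / (3*sigma) = (102.74 - 91.0) / (3*0.68) = 5.7549
Cpk = min(Cpu, Cpl) = 3.3627

3.3627


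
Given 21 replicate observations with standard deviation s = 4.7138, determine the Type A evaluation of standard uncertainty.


u_A = s / sqrt(n)
u_A = 4.7138 / sqrt(21)
u_A = 4.7138 / 4.5825757
u_A = 1.0286

1.0286


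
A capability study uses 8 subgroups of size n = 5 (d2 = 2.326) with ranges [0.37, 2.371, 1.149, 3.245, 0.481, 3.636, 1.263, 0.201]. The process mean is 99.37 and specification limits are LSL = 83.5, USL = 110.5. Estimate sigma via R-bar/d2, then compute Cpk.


R_bar = (0.37 + 2.371 + 1.149 + 3.245 + 0.481 + 3.636 + 1.263 + 0.201) / 8 = 1.5895
sigma = R_bar / d2 = 1.5895 / 2.326 = 0.68336199
Cp = (USL - LSL)/(6*sigma) = (110.5 - 83.5)/(6*0.68336199) = 6.5851
Cpu = (110.5 - 99.37)/(3*0.68336199) = 5.4290
Cpl = (99.37 - 83.5)/(3*0.68336199) = 7.7411
Cpk = min(Cpu, Cpl) = 5.4290

5.4290


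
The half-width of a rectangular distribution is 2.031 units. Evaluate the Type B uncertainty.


u_B = half_width / sqrt(3)
u_B = 2.031 / 1.7320508
u_B = 1.1726

1.1726


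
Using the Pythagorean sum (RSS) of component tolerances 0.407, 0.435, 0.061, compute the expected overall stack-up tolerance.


RSS = sqrt(0.407^2 + 0.435^2 + 0.061^2)
= sqrt(0.358595)
= 0.5988

0.5988


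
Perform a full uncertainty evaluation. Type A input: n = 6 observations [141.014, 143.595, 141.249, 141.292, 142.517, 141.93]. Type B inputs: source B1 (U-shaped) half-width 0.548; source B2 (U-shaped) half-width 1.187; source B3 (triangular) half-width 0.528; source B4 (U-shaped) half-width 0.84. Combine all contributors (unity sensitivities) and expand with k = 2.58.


mean = (141.014 + 143.595 + 141.249 + 141.292 + 142.517 + 141.93) / 6 = 141.9328333
s = sqrt(sum((x - mean)^2)/(n-1)) = 0.98250769
u_A = s / sqrt(n) = 0.98250769 / sqrt(6) = 0.40110708
u_B1 = 0.548 / sqrt(2) = 0.38749452
u_B2 = 1.187 / sqrt(2) = 0.83933575
u_B3 = 0.528 / sqrt(6) = 0.2155551
u_B4 = 0.84 / sqrt(2) = 0.5939697
uc = sqrt(0.40110708^2 + 0.38749452^2 + 0.83933575^2 + 0.2155551^2 + 0.5939697^2) = 1.1894484
U = k * uc = 2.58 * 1.1894484
U = 3.0688

3.0688


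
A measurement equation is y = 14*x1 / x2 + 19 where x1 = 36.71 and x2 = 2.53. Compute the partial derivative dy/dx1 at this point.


y = 14*x1 / x2 + 19
dy/dx1 = 14/x2
Evaluate at x2 = 2.53: c1 = 14 / 2.53
c1 = 5.5336

5.5336


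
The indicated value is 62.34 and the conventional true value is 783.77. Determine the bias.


Systematic error = measured - true
= 62.34 - 783.77
= -721.4300

-721.4300


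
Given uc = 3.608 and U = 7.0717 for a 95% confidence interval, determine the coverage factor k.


k = U / uc
k = 7.0717 / 3.608
k = 1.96

1.96


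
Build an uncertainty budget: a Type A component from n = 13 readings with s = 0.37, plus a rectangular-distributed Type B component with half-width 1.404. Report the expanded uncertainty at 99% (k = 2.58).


u_A = s / sqrt(n) = 0.37 / sqrt(13) = 0.10261954
u_B = half_width / sqrt(3) = 1.404 / sqrt(3) = 0.81059978
uc = sqrt(u_A^2 + u_B^2) = sqrt(0.10261954^2 + 0.81059978^2) = 0.81706963
U = k * uc = 2.58 * 0.81706963
U = 2.1080

2.1080


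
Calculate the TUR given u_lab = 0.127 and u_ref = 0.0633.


TUR = u_lab / u_ref
= 0.127 / 0.0633
= 2.0063

2.0063


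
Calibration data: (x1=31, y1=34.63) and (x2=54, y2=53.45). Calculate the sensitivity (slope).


slope = (y2 - y1) / (x2 - x1)
= (53.45 - 34.63) / (54 - 31)
= 18.8200 / 23
= 0.8183

0.8183


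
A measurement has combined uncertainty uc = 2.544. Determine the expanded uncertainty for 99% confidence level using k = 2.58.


U = k * uc
U = 2.58 * 2.544
U = 6.5635

6.5635


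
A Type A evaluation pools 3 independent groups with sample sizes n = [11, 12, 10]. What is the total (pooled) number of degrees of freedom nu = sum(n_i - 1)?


nu = sum_i (n_i - 1)
nu = ((11 - 1) + (12 - 1) + (10 - 1))
nu = 10 + 11 + 9
nu = 30

30


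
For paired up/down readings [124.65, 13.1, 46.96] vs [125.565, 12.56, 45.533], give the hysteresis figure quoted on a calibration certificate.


|124.65 - 125.565| = 0.9150
|13.1 - 12.56| = 0.5400
|46.96 - 45.533| = 1.4270
hysteresis = max(diffs) = 1.4270

1.4270


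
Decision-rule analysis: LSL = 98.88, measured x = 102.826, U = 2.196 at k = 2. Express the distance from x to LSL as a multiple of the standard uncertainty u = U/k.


u = U / k = 2.196 / 2 = 1.098
margin = |LSL - x| = |98.88 - 102.826| = 3.946
z = margin / u = 3.946 / 1.098
z = 3.5938

3.5938


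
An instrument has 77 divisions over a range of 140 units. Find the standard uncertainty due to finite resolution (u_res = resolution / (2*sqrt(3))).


resolution = range / divisions
resolution = 140 / 77 = 1.8181818
u_res = resolution / (2*sqrt(3))
u_res = 1.8181818 / 3.4641016
u_res = 0.5249

0.5249


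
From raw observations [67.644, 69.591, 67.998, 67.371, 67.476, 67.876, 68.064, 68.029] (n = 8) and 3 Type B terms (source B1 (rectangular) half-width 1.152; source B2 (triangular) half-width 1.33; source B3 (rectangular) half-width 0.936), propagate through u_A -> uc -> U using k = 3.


mean = (67.644 + 69.591 + 67.998 + 67.371 + 67.476 + 67.876 + 68.064 + 68.029) / 8 = 68.006125
s = sqrt(sum((x - mean)^2)/(n-1)) = 0.69160795
u_A = s / sqrt(n) = 0.69160795 / sqrt(8) = 0.24452034
u_B1 = 1.152 / sqrt(3) = 0.66510751
u_B2 = 1.33 / sqrt(6) = 0.54297023
u_B3 = 0.936 / sqrt(3) = 0.54039985
uc = sqrt(0.24452034^2 + 0.66510751^2 + 0.54297023^2 + 0.54039985^2) = 1.0435549
U = k * uc = 3 * 1.0435549
U = 3.1307

3.1307


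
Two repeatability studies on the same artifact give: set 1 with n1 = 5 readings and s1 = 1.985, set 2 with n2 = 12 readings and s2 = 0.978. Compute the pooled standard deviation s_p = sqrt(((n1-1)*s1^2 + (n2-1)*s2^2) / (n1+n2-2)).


s_p = sqrt(((n1-1)*s1^2 + (n2-1)*s2^2) / (n1+n2-2))
numerator = (5-1)*1.985^2 + (12-1)*0.978^2 = 15.7609 + 10.521324 = 26.282224
denominator = 5 + 12 - 2 = 15
s_p^2 = 26.282224 / 15 = 1.7521483
s_p = sqrt(1.7521483) = 1.3237

1.3237


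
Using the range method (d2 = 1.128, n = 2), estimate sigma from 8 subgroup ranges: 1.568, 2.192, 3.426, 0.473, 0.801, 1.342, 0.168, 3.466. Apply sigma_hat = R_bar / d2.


R_bar = (1.568 + 2.192 + 3.426 + 0.473 + 0.801 + 1.342 + 0.168 + 3.466) / 8
R_bar = 13.436 / 8 = 1.6795
sigma_hat = R_bar / d2 = 1.6795 / 1.128 = 1.4889

1.4889


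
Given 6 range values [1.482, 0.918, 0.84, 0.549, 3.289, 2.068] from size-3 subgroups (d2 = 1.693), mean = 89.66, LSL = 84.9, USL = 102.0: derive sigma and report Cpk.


R_bar = (1.482 + 0.918 + 0.84 + 0.549 + 3.289 + 2.068) / 6 = 1.5243333
sigma = R_bar / d2 = 1.5243333 / 1.693 = 0.90037407
Cp = (USL - LSL)/(6*sigma) = (102.0 - 84.9)/(6*0.90037407) = 3.1654
Cpu = (102.0 - 89.66)/(3*0.90037407) = 4.5685
Cpl = (89.66 - 84.9)/(3*0.90037407) = 1.7622
Cpk = min(Cpu, Cpl) = 1.7622

1.7622


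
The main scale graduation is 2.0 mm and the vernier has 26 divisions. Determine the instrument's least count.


LC = MSD / n_div
= 2.0 / 26
= 0.0769

0.0769


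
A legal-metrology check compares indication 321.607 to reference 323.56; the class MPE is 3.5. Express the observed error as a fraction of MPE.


e = indication - reference = 321.607 - 323.56 = -1.9530
|e| = 1.9530
ratio = |e| / MPE = 1.9530 / 3.5
ratio = 0.5580

0.5580


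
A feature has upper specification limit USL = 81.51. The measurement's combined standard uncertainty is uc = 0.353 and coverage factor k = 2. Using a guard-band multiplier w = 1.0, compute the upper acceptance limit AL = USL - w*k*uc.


U = k * uc = 2 * 0.353 = 0.706
guard band g = w * U = 1.0 * 0.706 = 0.706
AL = USL - g = 81.51 - 0.706
AL = 80.8040

80.8040


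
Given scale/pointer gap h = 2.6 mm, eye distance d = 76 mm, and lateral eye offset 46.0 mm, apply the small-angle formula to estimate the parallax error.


error = h * offset / d
= 2.6 * 46.0 / 76
= 1.5737

1.5737


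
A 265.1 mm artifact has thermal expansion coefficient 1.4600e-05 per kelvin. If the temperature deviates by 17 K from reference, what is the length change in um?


dL = L * alpha * dT
= 265.1 * 1.4600e-05 * 17
= 0.0657978 mm
dL_um = 0.0657978 * 1000 = 65.7978 um

65.7978


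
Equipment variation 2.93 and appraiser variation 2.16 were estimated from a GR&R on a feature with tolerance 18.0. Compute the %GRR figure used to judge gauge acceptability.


GRR = sqrt(EV^2 + AV^2) = sqrt(2.93^2 + 2.16^2) = 3.6401236
%GRR = GRR / tol * 100 = 3.6401236 / 18.0 * 100
%GRR = 20.2229

20.2229


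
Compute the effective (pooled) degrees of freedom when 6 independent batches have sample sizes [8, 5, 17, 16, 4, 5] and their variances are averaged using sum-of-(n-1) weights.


nu = sum_i (n_i - 1)
nu = ((8 - 1) + (5 - 1) + (17 - 1) + (16 - 1) + (4 - 1) + (5 - 1))
nu = 7 + 4 + 16 + 15 + 3 + 4
nu = 49

49


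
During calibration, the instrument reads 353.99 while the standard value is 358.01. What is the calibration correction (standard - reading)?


Correction = standard - reading
= 358.01 - 353.99
= 4.0200

4.0200


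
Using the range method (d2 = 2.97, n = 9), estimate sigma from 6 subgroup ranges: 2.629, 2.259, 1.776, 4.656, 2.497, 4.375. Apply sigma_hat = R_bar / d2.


R_bar = (2.629 + 2.259 + 1.776 + 4.656 + 2.497 + 4.375) / 6
R_bar = 18.192 / 6 = 3.032
sigma_hat = R_bar / d2 = 3.032 / 2.97 = 1.0209

1.0209


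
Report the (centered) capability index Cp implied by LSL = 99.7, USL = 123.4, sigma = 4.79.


Cp = (USL - LSL) / (6 * sigma)
= (123.4 - 99.7) / (6 * 4.79)
= 23.7000 / 28.7400
= 0.8246

0.8246


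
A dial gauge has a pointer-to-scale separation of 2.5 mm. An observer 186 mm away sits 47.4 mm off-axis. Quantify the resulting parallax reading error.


error = h * offset / d
= 2.5 * 47.4 / 186
= 0.6371

0.6371


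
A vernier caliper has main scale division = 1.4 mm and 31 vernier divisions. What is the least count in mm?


LC = MSD / n_div
= 1.4 / 31
= 0.0452

0.0452


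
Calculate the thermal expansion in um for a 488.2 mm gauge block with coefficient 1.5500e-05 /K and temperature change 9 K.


dL = L * alpha * dT
= 488.2 * 1.5500e-05 * 9
= 0.0681039 mm
dL_um = 0.0681039 * 1000 = 68.1039 um

68.1039


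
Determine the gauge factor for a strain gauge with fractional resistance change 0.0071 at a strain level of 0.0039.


GF = (dR/R) / epsilon
= 0.0071 / 0.0039
= 1.8205

1.8205


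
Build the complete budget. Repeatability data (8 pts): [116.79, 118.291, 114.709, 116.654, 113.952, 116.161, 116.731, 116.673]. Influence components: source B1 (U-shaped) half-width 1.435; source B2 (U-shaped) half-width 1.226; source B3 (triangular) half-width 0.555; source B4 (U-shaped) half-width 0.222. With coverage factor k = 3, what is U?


mean = (116.79 + 118.291 + 114.709 + 116.654 + 113.952 + 116.161 + 116.731 + 116.673) / 8 = 116.245125
s = sqrt(sum((x - mean)^2)/(n-1)) = 1.3466362
u_A = s / sqrt(n) = 1.3466362 / sqrt(8) = 0.47610779
u_B1 = 1.435 / sqrt(2) = 1.0146982
u_B2 = 1.226 / sqrt(2) = 0.86691291
u_B3 = 0.555 / sqrt(6) = 0.2265778
u_B4 = 0.222 / sqrt(2) = 0.15697771
uc = sqrt(0.47610779^2 + 1.0146982^2 + 0.86691291^2 + 0.2265778^2 + 0.15697771^2) = 1.4435403
U = k * uc = 3 * 1.4435403
U = 4.3306

4.3306


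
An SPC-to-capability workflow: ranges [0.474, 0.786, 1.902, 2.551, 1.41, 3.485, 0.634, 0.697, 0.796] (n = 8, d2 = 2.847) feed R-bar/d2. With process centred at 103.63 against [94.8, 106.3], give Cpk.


R_bar = (0.474 + 0.786 + 1.902 + 2.551 + 1.41 + 3.485 + 0.634 + 0.697 + 0.796) / 9 = 1.415
sigma = R_bar / d2 = 1.415 / 2.847 = 0.4970144
Cp = (USL - LSL)/(6*sigma) = (106.3 - 94.8)/(6*0.4970144) = 3.8564
Cpu = (106.3 - 103.63)/(3*0.4970144) = 1.7907
Cpl = (103.63 - 94.8)/(3*0.4970144) = 5.9220
Cpk = min(Cpu, Cpl) = 1.7907

1.7907


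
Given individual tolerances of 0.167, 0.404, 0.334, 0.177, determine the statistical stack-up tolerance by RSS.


RSS = sqrt(0.167^2 + 0.404^2 + 0.334^2 + 0.177^2)
= sqrt(0.33399)
= 0.5779

0.5779


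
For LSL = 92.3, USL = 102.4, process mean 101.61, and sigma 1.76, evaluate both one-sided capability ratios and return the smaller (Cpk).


Cpu = (USL - mean) / (3*sigma) = (102.4 - 101.61) / (3*1.76) = 0.1496
Cpl = (mean - LSL) / (3*sigma) = (101.61 - 92.3) / (3*1.76) = 1.7633
Cpk = min(Cpu, Cpl) = 0.1496

0.1496


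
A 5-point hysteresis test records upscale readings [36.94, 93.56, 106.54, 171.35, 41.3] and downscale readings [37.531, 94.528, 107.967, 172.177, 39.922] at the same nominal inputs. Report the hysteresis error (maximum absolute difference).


|36.94 - 37.531| = 0.5910
|93.56 - 94.528| = 0.9680
|106.54 - 107.967| = 1.4270
|171.35 - 172.177| = 0.8270
|41.3 - 39.922| = 1.3780
hysteresis = max(diffs) = 1.4270

1.4270


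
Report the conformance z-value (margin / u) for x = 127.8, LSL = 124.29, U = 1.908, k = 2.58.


u = U / k = 1.908 / 2.58 = 0.73953488
margin = |LSL - x| = |124.29 - 127.8| = 3.51
z = margin / u = 3.51 / 0.73953488
z = 4.7462

4.7462


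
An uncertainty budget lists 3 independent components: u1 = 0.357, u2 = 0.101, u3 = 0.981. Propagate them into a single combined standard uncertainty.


uc = sqrt(0.357^2 + 0.101^2 + 0.981^2)
uc = sqrt(1.100011)
uc = 1.0488

1.0488


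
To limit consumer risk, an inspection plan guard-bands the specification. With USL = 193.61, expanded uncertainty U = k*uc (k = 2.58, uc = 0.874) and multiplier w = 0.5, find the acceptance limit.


U = k * uc = 2.58 * 0.874 = 2.25492
guard band g = w * U = 0.5 * 2.25492 = 1.12746
AL = USL - g = 193.61 - 1.12746
AL = 192.4825

192.4825


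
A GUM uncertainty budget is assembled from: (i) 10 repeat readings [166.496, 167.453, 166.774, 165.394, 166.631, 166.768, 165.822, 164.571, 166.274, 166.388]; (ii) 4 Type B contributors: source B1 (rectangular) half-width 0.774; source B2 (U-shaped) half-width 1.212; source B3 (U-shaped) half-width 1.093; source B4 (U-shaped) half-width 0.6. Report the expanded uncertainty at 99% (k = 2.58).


mean = (166.496 + 167.453 + 166.774 + 165.394 + 166.631 + 166.768 + 165.822 + 164.571 + 166.274 + 166.388) / 10 = 166.2571
s = sqrt(sum((x - mean)^2)/(n-1)) = 0.81307803
u_A = s / sqrt(n) = 0.81307803 / sqrt(10) = 0.25711785
u_B1 = 0.774 / sqrt(3) = 0.44686911
u_B2 = 1.212 / sqrt(2) = 0.85701342
u_B3 = 1.093 / sqrt(2) = 0.77286771
u_B4 = 0.6 / sqrt(2) = 0.42426407
uc = sqrt(0.25711785^2 + 0.44686911^2 + 0.85701342^2 + 0.77286771^2 + 0.42426407^2) = 1.3332659
U = k * uc = 2.58 * 1.3332659
U = 3.4398

3.4398


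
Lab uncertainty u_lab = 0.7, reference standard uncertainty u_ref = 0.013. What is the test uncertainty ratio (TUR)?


TUR = u_lab / u_ref
= 0.7 / 0.013
= 53.8462

53.8462


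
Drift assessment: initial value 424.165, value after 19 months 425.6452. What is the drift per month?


rate = (v2 - v1) / months
= (425.6452 - 424.165) / 19
= 1.4802 / 19
= 0.0779

0.0779


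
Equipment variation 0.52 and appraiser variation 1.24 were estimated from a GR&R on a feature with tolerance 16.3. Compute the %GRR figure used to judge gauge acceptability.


GRR = sqrt(EV^2 + AV^2) = sqrt(0.52^2 + 1.24^2) = 1.3446189
%GRR = GRR / tol * 100 = 1.3446189 / 16.3 * 100
%GRR = 8.2492

8.2492


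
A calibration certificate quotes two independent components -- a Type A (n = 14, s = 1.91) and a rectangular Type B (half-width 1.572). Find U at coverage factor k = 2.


u_A = s / sqrt(n) = 1.91 / sqrt(14) = 0.51046897
u_B = half_width / sqrt(3) = 1.572 / sqrt(3) = 0.90759462
uc = sqrt(u_A^2 + u_B^2) = sqrt(0.51046897^2 + 0.90759462^2) = 1.0413004
U = k * uc = 2 * 1.0413004
U = 2.0826

2.0826


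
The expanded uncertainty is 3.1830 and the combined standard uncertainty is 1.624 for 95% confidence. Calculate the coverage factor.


k = U / uc
k = 3.1830 / 1.624
k = 1.96

1.96


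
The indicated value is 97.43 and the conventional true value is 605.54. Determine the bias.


Systematic error = measured - true
= 97.43 - 605.54
= -508.1100

-508.1100


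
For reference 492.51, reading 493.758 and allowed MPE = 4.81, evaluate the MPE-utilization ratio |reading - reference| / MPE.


e = indication - reference = 493.758 - 492.51 = 1.2480
|e| = 1.2480
ratio = |e| / MPE = 1.2480 / 4.81
ratio = 0.2595

0.2595


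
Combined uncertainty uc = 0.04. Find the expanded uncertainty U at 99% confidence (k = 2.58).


U = k * uc
U = 2.58 * 0.04
U = 0.1032

0.1032


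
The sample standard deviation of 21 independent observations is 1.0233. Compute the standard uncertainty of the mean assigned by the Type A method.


u_A = s / sqrt(n)
u_A = 1.0233 / sqrt(21)
u_A = 1.0233 / 4.5825757
u_A = 0.2233

0.2233


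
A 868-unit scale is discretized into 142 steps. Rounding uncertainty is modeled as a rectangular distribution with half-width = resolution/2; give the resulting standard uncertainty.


resolution = range / divisions
resolution = 868 / 142 = 6.1126761
u_res = resolution / (2*sqrt(3))
u_res = 6.1126761 / 3.4641016
u_res = 1.7646

1.7646


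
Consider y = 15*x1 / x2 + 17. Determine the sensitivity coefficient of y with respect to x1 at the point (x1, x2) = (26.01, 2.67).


y = 15*x1 / x2 + 17
dy/dx1 = 15/x2
Evaluate at x2 = 2.67: c1 = 15 / 2.67
c1 = 5.6180

5.6180


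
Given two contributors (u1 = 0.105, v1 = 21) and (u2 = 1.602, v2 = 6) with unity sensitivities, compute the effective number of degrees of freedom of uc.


uc = sqrt(u1^2 + u2^2) = sqrt(0.105^2 + 1.602^2) = 1.6054373
v_eff = uc^4 / (u1^4/v1 + u2^4/v2)
= 1.6054373^4 / (0.105^4/21 + 1.602^4/6)
= 6.6431399 / 1.097744
v_eff = 6.0516

6.0516


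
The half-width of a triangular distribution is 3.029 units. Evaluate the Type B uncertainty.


u_B = half_width / sqrt(6)
u_B = 3.029 / 2.4494897
u_B = 1.2366

1.2366


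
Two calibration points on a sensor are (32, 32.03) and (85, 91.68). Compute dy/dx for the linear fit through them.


slope = (y2 - y1) / (x2 - x1)
= (91.68 - 32.03) / (85 - 32)
= 59.6500 / 53
= 1.1255

1.1255


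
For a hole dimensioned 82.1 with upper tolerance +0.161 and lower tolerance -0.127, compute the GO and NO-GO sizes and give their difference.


GO = nominal - lower_tol (smallest hole = maximum material condition)
GO = 82.1 - 0.127 = 81.973
NO-GO = nominal + upper_tol (largest hole = least material condition)
NO-GO = 82.1 + 0.161 = 82.261
spread = NO-GO - GO = 82.261 - 81.973 = 0.2880

0.2880


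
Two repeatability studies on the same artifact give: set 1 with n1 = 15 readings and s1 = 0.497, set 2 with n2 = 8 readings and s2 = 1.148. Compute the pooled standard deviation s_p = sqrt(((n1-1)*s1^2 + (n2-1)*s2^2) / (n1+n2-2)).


s_p = sqrt(((n1-1)*s1^2 + (n2-1)*s2^2) / (n1+n2-2))
numerator = (15-1)*0.497^2 + (8-1)*1.148^2 = 3.458126 + 9.225328 = 12.683454
denominator = 15 + 8 - 2 = 21
s_p^2 = 12.683454 / 21 = 0.603974
s_p = sqrt(0.603974) = 0.7772

0.7772


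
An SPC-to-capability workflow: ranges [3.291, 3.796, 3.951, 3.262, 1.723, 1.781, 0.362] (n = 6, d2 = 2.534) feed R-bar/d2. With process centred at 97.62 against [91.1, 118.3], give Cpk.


R_bar = (3.291 + 3.796 + 3.951 + 3.262 + 1.723 + 1.781 + 0.362) / 7 = 2.5951429
sigma = R_bar / d2 = 2.5951429 / 2.534 = 1.024129
Cp = (USL - LSL)/(6*sigma) = (118.3 - 91.1)/(6*1.024129) = 4.4265
Cpu = (118.3 - 97.62)/(3*1.024129) = 6.7309
Cpl = (97.62 - 91.1)/(3*1.024129) = 2.1221
Cpk = min(Cpu, Cpl) = 2.1221

2.1221


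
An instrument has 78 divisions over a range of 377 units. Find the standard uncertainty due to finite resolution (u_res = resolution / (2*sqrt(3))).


resolution = range / divisions
resolution = 377 / 78 = 4.8333333
u_res = resolution / (2*sqrt(3))
u_res = 4.8333333 / 3.4641016
u_res = 1.3953

1.3953


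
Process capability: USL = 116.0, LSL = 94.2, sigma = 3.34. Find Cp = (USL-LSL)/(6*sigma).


Cp = (USL - LSL) / (6 * sigma)
= (116.0 - 94.2) / (6 * 3.34)
= 21.8000 / 20.0400
= 1.0878

1.0878


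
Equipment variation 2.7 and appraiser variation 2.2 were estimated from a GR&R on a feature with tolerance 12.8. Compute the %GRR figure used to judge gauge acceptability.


GRR = sqrt(EV^2 + AV^2) = sqrt(2.7^2 + 2.2^2) = 3.482815
%GRR = GRR / tol * 100 = 3.482815 / 12.8 * 100
%GRR = 27.2095

27.2095


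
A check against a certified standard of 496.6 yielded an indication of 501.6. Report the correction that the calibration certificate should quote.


Correction = standard - reading
= 496.6 - 501.6
= -5.0000

-5.0000


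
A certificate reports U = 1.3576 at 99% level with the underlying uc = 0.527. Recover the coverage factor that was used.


k = U / uc
k = 1.3576 / 0.527
k = 2.576

2.576


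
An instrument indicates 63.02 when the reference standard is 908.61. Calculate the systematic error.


Systematic error = measured - true
= 63.02 - 908.61
= -845.5900

-845.5900


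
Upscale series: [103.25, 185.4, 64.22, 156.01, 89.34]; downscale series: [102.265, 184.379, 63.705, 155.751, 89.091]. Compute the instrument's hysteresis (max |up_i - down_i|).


|103.25 - 102.265| = 0.9850
|185.4 - 184.379| = 1.0210
|64.22 - 63.705| = 0.5150
|156.01 - 155.751| = 0.2590
|89.34 - 89.091| = 0.2490
hysteresis = max(diffs) = 1.0210

1.0210


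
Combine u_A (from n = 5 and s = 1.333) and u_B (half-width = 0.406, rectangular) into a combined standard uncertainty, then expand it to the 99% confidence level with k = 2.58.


u_A = s / sqrt(n) = 1.333 / sqrt(5) = 0.59613572
u_B = half_width / sqrt(3) = 0.406 / sqrt(3) = 0.23440421
uc = sqrt(u_A^2 + u_B^2) = sqrt(0.59613572^2 + 0.23440421^2) = 0.6405647
U = k * uc = 2.58 * 0.6405647
U = 1.6527

1.6527


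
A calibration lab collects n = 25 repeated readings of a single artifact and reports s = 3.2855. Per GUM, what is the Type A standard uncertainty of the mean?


u_A = s / sqrt(n)
u_A = 3.2855 / sqrt(25)
u_A = 3.2855 / 5
u_A = 0.6571

0.6571


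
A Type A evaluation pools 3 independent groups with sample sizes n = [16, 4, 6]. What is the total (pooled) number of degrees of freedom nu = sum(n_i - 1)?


nu = sum_i (n_i - 1)
nu = ((16 - 1) + (4 - 1) + (6 - 1))
nu = 15 + 3 + 5
nu = 23

23


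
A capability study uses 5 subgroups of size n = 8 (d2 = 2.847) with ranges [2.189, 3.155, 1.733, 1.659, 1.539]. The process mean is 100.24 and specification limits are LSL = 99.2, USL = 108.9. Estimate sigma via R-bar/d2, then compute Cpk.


R_bar = (2.189 + 3.155 + 1.733 + 1.659 + 1.539) / 5 = 2.055
sigma = R_bar / d2 = 2.055 / 2.847 = 0.72181243
Cp = (USL - LSL)/(6*sigma) = (108.9 - 99.2)/(6*0.72181243) = 2.2397
Cpu = (108.9 - 100.24)/(3*0.72181243) = 3.9992
Cpl = (100.24 - 99.2)/(3*0.72181243) = 0.4803
Cpk = min(Cpu, Cpl) = 0.4803

0.4803


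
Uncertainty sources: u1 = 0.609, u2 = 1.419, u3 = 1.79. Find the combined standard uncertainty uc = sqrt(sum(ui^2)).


uc = sqrt(0.609^2 + 1.419^2 + 1.79^2)
uc = sqrt(5.588542)
uc = 2.3640

2.3640


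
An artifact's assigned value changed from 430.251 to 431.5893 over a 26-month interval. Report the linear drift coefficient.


rate = (v2 - v1) / months
= (431.5893 - 430.251) / 26
= 1.3383 / 26
= 0.0515

0.0515


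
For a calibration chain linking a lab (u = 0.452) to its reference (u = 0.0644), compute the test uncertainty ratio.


TUR = u_lab / u_ref
= 0.452 / 0.0644
= 7.0186

7.0186


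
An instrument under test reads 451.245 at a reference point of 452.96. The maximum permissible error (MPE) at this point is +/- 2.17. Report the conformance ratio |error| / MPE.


e = indication - reference = 451.245 - 452.96 = -1.7150
|e| = 1.7150
ratio = |e| / MPE = 1.7150 / 2.17
ratio = 0.7903

0.7903


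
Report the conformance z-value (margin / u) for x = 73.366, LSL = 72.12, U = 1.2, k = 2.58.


u = U / k = 1.2 / 2.58 = 0.46511628
margin = |LSL - x| = |72.12 - 73.366| = 1.246
z = margin / u = 1.246 / 0.46511628
z = 2.6789

2.6789


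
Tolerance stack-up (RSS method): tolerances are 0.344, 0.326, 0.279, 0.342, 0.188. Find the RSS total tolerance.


RSS = sqrt(0.344^2 + 0.326^2 + 0.279^2 + 0.342^2 + 0.188^2)
= sqrt(0.454761)
= 0.6744

0.6744


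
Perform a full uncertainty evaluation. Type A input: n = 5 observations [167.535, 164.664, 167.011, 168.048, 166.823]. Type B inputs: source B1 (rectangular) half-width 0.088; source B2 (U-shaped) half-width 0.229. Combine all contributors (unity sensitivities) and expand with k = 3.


mean = (167.535 + 164.664 + 167.011 + 168.048 + 166.823) / 5 = 166.8162
s = sqrt(sum((x - mean)^2)/(n-1)) = 1.2946006
u_A = s / sqrt(n) = 1.2946006 / sqrt(5) = 0.57896299
u_B1 = 0.088 / sqrt(3) = 0.050806824
u_B2 = 0.229 / sqrt(2) = 0.16192745
uc = sqrt(0.57896299^2 + 0.050806824^2 + 0.16192745^2) = 0.60332411
U = k * uc = 3 * 0.60332411
U = 1.8100

1.8100


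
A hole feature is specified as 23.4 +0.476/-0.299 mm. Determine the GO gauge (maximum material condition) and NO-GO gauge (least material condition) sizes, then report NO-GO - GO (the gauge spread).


GO = nominal - lower_tol (smallest hole = maximum material condition)
GO = 23.4 - 0.299 = 23.101
NO-GO = nominal + upper_tol (largest hole = least material condition)
NO-GO = 23.4 + 0.476 = 23.876
spread = NO-GO - GO = 23.876 - 23.101 = 0.7750

0.7750


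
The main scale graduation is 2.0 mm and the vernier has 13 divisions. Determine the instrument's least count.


LC = MSD / n_div
= 2.0 / 13
= 0.1538

0.1538


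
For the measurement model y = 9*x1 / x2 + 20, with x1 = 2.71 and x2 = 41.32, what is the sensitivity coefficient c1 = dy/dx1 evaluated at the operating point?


y = 9*x1 / x2 + 20
dy/dx1 = 9/x2
Evaluate at x2 = 41.32: c1 = 9 / 41.32
c1 = 0.2178

0.2178


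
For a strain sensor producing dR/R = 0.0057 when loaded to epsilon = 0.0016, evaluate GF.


GF = (dR/R) / epsilon
= 0.0057 / 0.0016
= 3.5625

3.5625


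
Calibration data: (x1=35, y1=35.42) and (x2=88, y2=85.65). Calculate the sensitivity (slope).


slope = (y2 - y1) / (x2 - x1)
= (85.65 - 35.42) / (88 - 35)
= 50.2300 / 53
= 0.9477

0.9477


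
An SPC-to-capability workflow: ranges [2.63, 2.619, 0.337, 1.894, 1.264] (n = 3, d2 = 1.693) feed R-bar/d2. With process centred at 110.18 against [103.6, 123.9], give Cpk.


R_bar = (2.63 + 2.619 + 0.337 + 1.894 + 1.264) / 5 = 1.7488
sigma = R_bar / d2 = 1.7488 / 1.693 = 1.0329592
Cp = (USL - LSL)/(6*sigma) = (123.9 - 103.6)/(6*1.0329592) = 3.2754
Cpu = (123.9 - 110.18)/(3*1.0329592) = 4.4274
Cpl = (110.18 - 103.6)/(3*1.0329592) = 2.1233
Cpk = min(Cpu, Cpl) = 2.1233

2.1233


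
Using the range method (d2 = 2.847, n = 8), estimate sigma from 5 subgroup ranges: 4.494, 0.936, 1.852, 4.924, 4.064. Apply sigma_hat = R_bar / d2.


R_bar = (4.494 + 0.936 + 1.852 + 4.924 + 4.064) / 5
R_bar = 16.27 / 5 = 3.254
sigma_hat = R_bar / d2 = 3.254 / 2.847 = 1.1430

1.1430


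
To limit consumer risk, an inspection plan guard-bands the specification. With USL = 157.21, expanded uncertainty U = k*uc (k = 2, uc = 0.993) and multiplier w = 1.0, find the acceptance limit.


U = k * uc = 2 * 0.993 = 1.986
guard band g = w * U = 1.0 * 1.986 = 1.986
AL = USL - g = 157.21 - 1.986
AL = 155.2240

155.2240


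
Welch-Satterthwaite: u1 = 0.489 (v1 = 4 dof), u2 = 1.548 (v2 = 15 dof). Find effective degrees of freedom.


uc = sqrt(u1^2 + u2^2) = sqrt(0.489^2 + 1.548^2) = 1.6233992
v_eff = uc^4 / (u1^4/v1 + u2^4/v2)
= 1.6233992^4 / (0.489^4/4 + 1.548^4/15)
= 6.9454647 / 0.3971129
v_eff = 17.4899

17.4899


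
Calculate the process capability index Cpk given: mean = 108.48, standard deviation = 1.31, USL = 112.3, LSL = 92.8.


Cpu = (USL - mean) / (3*sigma) = (112.3 - 108.48) / (3*1.31) = 0.9720
Cpl = (mean - LSL) / (3*sigma) = (108.48 - 92.8) / (3*1.31) = 3.9898
Cpk = min(Cpu, Cpl) = 0.9720

0.9720


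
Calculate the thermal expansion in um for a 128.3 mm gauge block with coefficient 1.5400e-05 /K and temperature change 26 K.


dL = L * alpha * dT
= 128.3 * 1.5400e-05 * 26
= 0.0513713 mm
dL_um = 0.0513713 * 1000 = 51.3713 um

51.3713


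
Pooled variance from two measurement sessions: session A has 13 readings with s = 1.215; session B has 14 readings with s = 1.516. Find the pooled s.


s_p = sqrt(((n1-1)*s1^2 + (n2-1)*s2^2) / (n1+n2-2))
numerator = (13-1)*1.215^2 + (14-1)*1.516^2 = 17.7147 + 29.877328 = 47.592028
denominator = 13 + 14 - 2 = 25
s_p^2 = 47.592028 / 25 = 1.9036811
s_p = sqrt(1.9036811) = 1.3797

1.3797


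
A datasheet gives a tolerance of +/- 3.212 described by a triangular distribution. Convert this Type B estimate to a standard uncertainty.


u_B = half_width / sqrt(6)
u_B = 3.212 / 2.4494897
u_B = 1.3113

1.3113


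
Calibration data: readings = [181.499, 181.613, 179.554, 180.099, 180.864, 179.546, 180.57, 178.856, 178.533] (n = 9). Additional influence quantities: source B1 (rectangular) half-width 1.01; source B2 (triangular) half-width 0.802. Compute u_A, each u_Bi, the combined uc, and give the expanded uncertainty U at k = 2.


mean = (181.499 + 181.613 + 179.554 + 180.099 + 180.864 + 179.546 + 180.57 + 178.856 + 178.533) / 9 = 180.126
s = sqrt(sum((x - mean)^2)/(n-1)) = 1.0984614
u_A = s / sqrt(n) = 1.0984614 / sqrt(9) = 0.3661538
u_B1 = 1.01 / sqrt(3) = 0.58312377
u_B2 = 0.802 / sqrt(6) = 0.32741513
uc = sqrt(0.3661538^2 + 0.58312377^2 + 0.32741513^2) = 0.76243203
U = k * uc = 2 * 0.76243203
U = 1.5249

1.5249


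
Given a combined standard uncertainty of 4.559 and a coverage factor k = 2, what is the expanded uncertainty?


U = k * uc
U = 2 * 4.559
U = 9.1180

9.1180


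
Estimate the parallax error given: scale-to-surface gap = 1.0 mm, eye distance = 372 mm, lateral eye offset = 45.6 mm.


error = h * offset / d
= 1.0 * 45.6 / 372
= 0.1226

0.1226


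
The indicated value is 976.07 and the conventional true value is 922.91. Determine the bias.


Systematic error = measured - true
= 976.07 - 922.91
= 53.1600

53.1600


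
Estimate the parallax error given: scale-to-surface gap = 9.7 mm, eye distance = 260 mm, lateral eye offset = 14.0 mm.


error = h * offset / d
= 9.7 * 14.0 / 260
= 0.5223

0.5223


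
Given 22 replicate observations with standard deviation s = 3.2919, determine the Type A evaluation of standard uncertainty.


u_A = s / sqrt(n)
u_A = 3.2919 / sqrt(22)
u_A = 3.2919 / 4.6904158
u_A = 0.7018

0.7018


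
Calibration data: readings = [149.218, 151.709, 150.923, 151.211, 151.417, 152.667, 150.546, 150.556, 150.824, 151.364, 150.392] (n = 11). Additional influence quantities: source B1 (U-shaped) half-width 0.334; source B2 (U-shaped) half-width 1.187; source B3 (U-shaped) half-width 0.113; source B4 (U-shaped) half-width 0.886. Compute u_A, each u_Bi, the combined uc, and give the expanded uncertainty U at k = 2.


mean = (149.218 + 151.709 + 150.923 + 151.211 + 151.417 + 152.667 + 150.546 + 150.556 + 150.824 + 151.364 + 150.392) / 11 = 150.9842727
s = sqrt(sum((x - mean)^2)/(n-1)) = 0.87264541
u_A = s / sqrt(n) = 0.87264541 / sqrt(11) = 0.26311249
u_B1 = 0.334 / sqrt(2) = 0.23617366
u_B2 = 1.187 / sqrt(2) = 0.83933575
u_B3 = 0.113 / sqrt(2) = 0.079903066
u_B4 = 0.886 / sqrt(2) = 0.62649661
uc = sqrt(0.26311249^2 + 0.23617366^2 + 0.83933575^2 + 0.079903066^2 + 0.62649661^2) = 1.10832
U = k * uc = 2 * 1.10832
U = 2.2166

2.2166


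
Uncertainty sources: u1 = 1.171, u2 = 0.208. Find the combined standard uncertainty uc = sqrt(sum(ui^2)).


uc = sqrt(1.171^2 + 0.208^2)
uc = sqrt(1.414505)
uc = 1.1893

1.1893


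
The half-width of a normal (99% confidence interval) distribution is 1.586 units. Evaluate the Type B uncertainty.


u_B = half_width / 2.576
u_B = 1.586 / 2.576
u_B = 0.6157

0.6157


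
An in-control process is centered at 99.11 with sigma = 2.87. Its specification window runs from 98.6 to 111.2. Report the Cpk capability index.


Cpu = (USL - mean) / (3*sigma) = (111.2 - 99.11) / (3*2.87) = 1.4042
Cpl = (mean - LSL) / (3*sigma) = (99.11 - 98.6) / (3*2.87) = 0.0592
Cpk = min(Cpu, Cpl) = 0.0592

0.0592


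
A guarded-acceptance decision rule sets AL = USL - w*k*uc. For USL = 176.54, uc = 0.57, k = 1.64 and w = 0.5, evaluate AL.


U = k * uc = 1.64 * 0.57 = 0.9348
guard band g = w * U = 0.5 * 0.9348 = 0.4674
AL = USL - g = 176.54 - 0.4674
AL = 176.0726

176.0726


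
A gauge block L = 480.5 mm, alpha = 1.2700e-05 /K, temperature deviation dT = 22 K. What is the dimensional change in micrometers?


dL = L * alpha * dT
= 480.5 * 1.2700e-05 * 22
= 0.1342517 mm
dL_um = 0.1342517 * 1000 = 134.2517 um

134.2517


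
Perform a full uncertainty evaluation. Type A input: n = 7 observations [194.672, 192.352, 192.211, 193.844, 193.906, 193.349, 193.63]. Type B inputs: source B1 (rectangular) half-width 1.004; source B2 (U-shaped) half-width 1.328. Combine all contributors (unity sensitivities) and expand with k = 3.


mean = (194.672 + 192.352 + 192.211 + 193.844 + 193.906 + 193.349 + 193.63) / 7 = 193.4234286
s = sqrt(sum((x - mean)^2)/(n-1)) = 0.87890459
u_A = s / sqrt(n) = 0.87890459 / sqrt(7) = 0.33219471
u_B1 = 1.004 / sqrt(3) = 0.57965967
u_B2 = 1.328 / sqrt(2) = 0.93903781
uc = sqrt(0.33219471^2 + 0.57965967^2 + 0.93903781^2) = 1.1524542
U = k * uc = 3 * 1.1524542
U = 3.4574

3.4574


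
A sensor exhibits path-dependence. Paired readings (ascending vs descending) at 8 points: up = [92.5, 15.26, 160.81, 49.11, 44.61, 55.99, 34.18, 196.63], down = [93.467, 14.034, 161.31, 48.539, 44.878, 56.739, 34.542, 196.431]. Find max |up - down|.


|92.5 - 93.467| = 0.9670
|15.26 - 14.034| = 1.2260
|160.81 - 161.31| = 0.5000
|49.11 - 48.539| = 0.5710
|44.61 - 44.878| = 0.2680
|55.99 - 56.739| = 0.7490
|34.18 - 34.542| = 0.3620
|196.63 - 196.431| = 0.1990
hysteresis = max(diffs) = 1.2260

1.2260


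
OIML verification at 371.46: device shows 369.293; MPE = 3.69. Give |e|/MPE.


e = indication - reference = 369.293 - 371.46 = -2.1670
|e| = 2.1670
ratio = |e| / MPE = 2.1670 / 3.69
ratio = 0.5873

0.5873


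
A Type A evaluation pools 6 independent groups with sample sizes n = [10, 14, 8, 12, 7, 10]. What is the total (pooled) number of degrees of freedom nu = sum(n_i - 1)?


nu = sum_i (n_i - 1)
nu = ((10 - 1) + (14 - 1) + (8 - 1) + (12 - 1) + (7 - 1) + (10 - 1))
nu = 9 + 13 + 7 + 11 + 6 + 9
nu = 55

55


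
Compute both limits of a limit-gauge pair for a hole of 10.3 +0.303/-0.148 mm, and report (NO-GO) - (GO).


GO = nominal - lower_tol (smallest hole = maximum material condition)
GO = 10.3 - 0.148 = 10.152
NO-GO = nominal + upper_tol (largest hole = least material condition)
NO-GO = 10.3 + 0.303 = 10.603
spread = NO-GO - GO = 10.603 - 10.152 = 0.4510

0.4510


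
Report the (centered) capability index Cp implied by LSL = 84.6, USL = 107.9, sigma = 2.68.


Cp = (USL - LSL) / (6 * sigma)
= (107.9 - 84.6) / (6 * 2.68)
= 23.3000 / 16.0800
= 1.4490

1.4490


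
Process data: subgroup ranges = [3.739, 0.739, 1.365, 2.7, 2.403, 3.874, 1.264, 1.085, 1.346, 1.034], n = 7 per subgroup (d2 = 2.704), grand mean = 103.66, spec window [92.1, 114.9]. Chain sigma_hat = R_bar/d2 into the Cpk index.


R_bar = (3.739 + 0.739 + 1.365 + 2.7 + 2.403 + 3.874 + 1.264 + 1.085 + 1.346 + 1.034) / 10 = 1.9549
sigma = R_bar / d2 = 1.9549 / 2.704 = 0.72296598
Cp = (USL - LSL)/(6*sigma) = (114.9 - 92.1)/(6*0.72296598) = 5.2561
Cpu = (114.9 - 103.66)/(3*0.72296598) = 5.1824
Cpl = (103.66 - 92.1)/(3*0.72296598) = 5.3299
Cpk = min(Cpu, Cpl) = 5.1824

5.1824


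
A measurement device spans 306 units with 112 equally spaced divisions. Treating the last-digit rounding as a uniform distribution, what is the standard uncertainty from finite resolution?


resolution = range / divisions
resolution = 306 / 112 = 2.7321429
u_res = resolution / (2*sqrt(3))
u_res = 2.7321429 / 3.4641016
u_res = 0.7887

0.7887


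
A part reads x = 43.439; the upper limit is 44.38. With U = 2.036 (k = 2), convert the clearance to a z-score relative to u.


u = U / k = 2.036 / 2 = 1.018
margin = |USL - x| = |44.38 - 43.439| = 0.941
z = margin / u = 0.941 / 1.018
z = 0.9244

0.9244


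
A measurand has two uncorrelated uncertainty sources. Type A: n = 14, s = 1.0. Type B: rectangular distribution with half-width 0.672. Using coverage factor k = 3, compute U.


u_A = s / sqrt(n) = 1.0 / sqrt(14) = 0.26726124
u_B = half_width / sqrt(3) = 0.672 / sqrt(3) = 0.38797938
uc = sqrt(u_A^2 + u_B^2) = sqrt(0.26726124^2 + 0.38797938^2) = 0.47112267
U = k * uc = 3 * 0.47112267
U = 1.4134

1.4134


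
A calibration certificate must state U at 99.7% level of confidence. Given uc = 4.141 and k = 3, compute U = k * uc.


U = k * uc
U = 3 * 4.141
U = 12.4230

12.4230
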